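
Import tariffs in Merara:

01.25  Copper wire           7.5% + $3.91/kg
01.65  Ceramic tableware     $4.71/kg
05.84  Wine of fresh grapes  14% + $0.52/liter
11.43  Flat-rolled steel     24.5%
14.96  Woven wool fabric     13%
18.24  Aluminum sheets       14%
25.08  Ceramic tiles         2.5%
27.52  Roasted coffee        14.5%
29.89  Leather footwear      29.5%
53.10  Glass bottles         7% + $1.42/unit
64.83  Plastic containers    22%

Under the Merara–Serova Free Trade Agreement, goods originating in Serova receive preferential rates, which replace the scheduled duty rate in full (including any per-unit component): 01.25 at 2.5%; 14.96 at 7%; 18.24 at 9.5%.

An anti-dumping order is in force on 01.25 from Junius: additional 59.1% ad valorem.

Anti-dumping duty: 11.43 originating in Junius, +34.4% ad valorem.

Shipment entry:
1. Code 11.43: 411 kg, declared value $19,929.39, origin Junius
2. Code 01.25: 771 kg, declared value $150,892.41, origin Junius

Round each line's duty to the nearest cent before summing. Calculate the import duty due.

Line 1 (11.43, Junius, 411 kg, $19,929.39):
Base rate for 11.43 is 24.5%.
Additional duty on 11.43 from Junius: +34.4%. Applied ad valorem rate: 24.5% + 34.4% = 58.9%.
Duty = $19,929.39 × 58.9% = $11,738.41.
Line 2 (01.25, Junius, 771 kg, $150,892.41):
Base rate for 01.25 is 7.5% + $3.91/kg.
01.25 has an FTA preferential rate, but origin Junius is not Serova; base rate stands.
Additional duty on 01.25 from Junius: +59.1%. Applied ad valorem rate: 7.5% + 59.1% = 66.6%.
Duty = $150,892.41 × 66.6% + 771 × $3.91 = $103,508.96.
Total = $11,738.41 + $103,508.96 = $115,247.37.

$115,247.37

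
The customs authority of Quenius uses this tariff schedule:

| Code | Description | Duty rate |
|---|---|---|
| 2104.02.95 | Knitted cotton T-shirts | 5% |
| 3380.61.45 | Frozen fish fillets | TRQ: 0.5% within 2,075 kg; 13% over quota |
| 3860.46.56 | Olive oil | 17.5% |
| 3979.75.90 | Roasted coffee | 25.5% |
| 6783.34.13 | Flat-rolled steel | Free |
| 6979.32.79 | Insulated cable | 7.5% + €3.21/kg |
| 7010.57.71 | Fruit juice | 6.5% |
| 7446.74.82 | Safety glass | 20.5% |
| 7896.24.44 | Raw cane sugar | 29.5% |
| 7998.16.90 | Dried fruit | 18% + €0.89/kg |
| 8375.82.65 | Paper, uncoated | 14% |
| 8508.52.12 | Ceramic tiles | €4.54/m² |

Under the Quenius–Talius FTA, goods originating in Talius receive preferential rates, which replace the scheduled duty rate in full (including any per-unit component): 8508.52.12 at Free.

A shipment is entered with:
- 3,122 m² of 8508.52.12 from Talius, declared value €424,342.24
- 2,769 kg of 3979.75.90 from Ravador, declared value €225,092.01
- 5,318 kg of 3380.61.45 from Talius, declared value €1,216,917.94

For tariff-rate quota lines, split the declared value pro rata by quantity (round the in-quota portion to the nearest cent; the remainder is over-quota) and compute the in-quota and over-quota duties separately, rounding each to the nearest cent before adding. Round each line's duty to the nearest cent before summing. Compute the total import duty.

Line 1 (8508.52.12, Talius, 3,122 m², €424,342.24):
Base rate for 8508.52.12 is €4.54/m².
Origin Talius qualifies under the Quenius–Talius agreement and 8508.52.12 is covered: preferential rate Free applies instead.
Duty = €424,342.24 × 0% = €0.00.
Line 2 (3979.75.90, Ravador, 2,769 kg, €225,092.01):
Base rate for 3979.75.90 is 25.5%.
Duty = €225,092.01 × 25.5% = €57,398.46.
Line 3 (3380.61.45, Talius, 5,318 kg, €1,216,917.94):
Code 3380.61.45 is under a tariff-rate quota (threshold 2,075 kg). In-quota: 2,075 kg at 0.5%; over-quota: 3,243 kg at 13%.
Pro-rata value split: in-quota = €1,216,917.94 × 2,075/5,318 = €474,822.25; over-quota = €1,216,917.94 − €474,822.25 = €742,095.69.
In-quota duty = €474,822.25 × 0.5% = €2,374.11. Over-quota duty = €742,095.69 × 13% = €96,472.44.
Line duty = €2,374.11 + €96,472.44 = €98,846.55.
Total = €0.00 + €57,398.46 + €98,846.55 = €156,245.01.

€156,245.01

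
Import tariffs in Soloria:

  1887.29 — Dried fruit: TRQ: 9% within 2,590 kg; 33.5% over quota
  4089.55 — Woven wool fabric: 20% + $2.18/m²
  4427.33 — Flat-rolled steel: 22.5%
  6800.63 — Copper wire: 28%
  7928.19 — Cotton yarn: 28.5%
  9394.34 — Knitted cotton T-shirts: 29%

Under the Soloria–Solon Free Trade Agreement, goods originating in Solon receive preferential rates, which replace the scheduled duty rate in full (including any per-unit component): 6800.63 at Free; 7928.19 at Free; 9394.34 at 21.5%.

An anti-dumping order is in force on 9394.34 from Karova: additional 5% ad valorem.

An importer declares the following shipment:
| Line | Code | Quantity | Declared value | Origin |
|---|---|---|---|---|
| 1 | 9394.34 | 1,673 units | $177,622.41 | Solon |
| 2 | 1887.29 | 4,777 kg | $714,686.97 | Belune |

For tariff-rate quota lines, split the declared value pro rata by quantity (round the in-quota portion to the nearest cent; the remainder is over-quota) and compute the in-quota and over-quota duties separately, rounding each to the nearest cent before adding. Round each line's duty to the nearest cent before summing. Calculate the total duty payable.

$182,673.93

Line 1 (9394.34, Solon, 1,673 units, $177,622.41):
Base rate for 9394.34 is 29%.
Origin Solon qualifies under the Soloria–Solon agreement and 9394.34 is covered: preferential rate 21.5% applies instead.
The additional-duty order on 9394.34 targets Karova, not Solon; it does not apply.
Duty = $177,622.41 × 21.5% = $38,188.82.
Line 2 (1887.29, Belune, 4,777 kg, $714,686.97):
Code 1887.29 is under a tariff-rate quota (threshold 2,590 kg). In-quota: 2,590 kg at 9%; over-quota: 2,187 kg at 33.5%.
Pro-rata value split: in-quota = $714,686.97 × 2,590/4,777 = $387,489.90; over-quota = $714,686.97 − $387,489.90 = $327,197.07.
In-quota duty = $387,489.90 × 9% = $34,874.09. Over-quota duty = $327,197.07 × 33.5% = $109,611.02.
Line duty = $34,874.09 + $109,611.02 = $144,485.11.
Total = $38,188.82 + $144,485.11 = $182,673.93.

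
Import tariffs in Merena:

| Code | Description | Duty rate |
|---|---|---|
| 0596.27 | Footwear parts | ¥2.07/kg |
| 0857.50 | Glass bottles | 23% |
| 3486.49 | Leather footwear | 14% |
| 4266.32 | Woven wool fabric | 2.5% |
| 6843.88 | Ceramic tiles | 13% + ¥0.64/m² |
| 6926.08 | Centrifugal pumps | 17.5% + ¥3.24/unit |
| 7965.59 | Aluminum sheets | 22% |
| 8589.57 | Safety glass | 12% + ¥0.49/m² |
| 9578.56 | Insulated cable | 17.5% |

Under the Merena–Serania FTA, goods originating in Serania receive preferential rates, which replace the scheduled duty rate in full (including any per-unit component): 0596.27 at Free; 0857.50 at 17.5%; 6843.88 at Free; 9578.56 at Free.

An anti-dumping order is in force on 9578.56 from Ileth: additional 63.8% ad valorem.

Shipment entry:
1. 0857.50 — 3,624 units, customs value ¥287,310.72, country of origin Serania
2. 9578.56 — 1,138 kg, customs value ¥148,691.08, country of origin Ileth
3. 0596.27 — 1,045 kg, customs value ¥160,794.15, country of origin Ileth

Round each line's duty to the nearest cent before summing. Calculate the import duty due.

Line 1 (0857.50, Serania, 3,624 units, ¥287,310.72):
Base rate for 0857.50 is 23%.
Origin Serania qualifies under the Merena–Serania agreement and 0857.50 is covered: preferential rate 17.5% applies instead.
Duty = ¥287,310.72 × 17.5% = ¥50,279.38.
Line 2 (9578.56, Ileth, 1,138 kg, ¥148,691.08):
Base rate for 9578.56 is 17.5%.
9578.56 has an FTA preferential rate, but origin Ileth is not Serania; base rate stands.
Additional duty on 9578.56 from Ileth: +63.8%. Applied ad valorem rate: 17.5% + 63.8% = 81.3%.
Duty = ¥148,691.08 × 81.3% = ¥120,885.85.
Line 3 (0596.27, Ileth, 1,045 kg, ¥160,794.15):
Base rate for 0596.27 is ¥2.07/kg.
0596.27 has an FTA preferential rate, but origin Ileth is not Serania; base rate stands.
Duty = 1,045 × ¥2.07 = ¥2,163.15.
Total = ¥50,279.38 + ¥120,885.85 + ¥2,163.15 = ¥173,328.38.

¥173,328.38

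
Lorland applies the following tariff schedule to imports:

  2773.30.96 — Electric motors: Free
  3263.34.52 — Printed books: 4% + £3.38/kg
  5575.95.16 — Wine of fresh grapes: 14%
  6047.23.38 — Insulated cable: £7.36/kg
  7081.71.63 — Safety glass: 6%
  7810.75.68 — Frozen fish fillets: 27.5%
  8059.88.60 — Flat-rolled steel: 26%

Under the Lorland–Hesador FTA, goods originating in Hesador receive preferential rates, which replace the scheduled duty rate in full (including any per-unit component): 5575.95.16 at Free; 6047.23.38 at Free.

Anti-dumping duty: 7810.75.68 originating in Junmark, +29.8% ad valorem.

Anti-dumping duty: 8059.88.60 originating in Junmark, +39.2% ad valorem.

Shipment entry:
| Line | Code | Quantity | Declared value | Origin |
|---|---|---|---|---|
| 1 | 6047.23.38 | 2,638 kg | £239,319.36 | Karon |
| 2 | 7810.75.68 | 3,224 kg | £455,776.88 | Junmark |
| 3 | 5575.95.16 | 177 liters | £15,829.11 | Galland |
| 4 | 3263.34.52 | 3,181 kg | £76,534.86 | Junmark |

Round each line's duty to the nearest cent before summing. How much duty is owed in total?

£296,605.08

Line 1 (6047.23.38, Karon, 2,638 kg, £239,319.36):
Base rate for 6047.23.38 is £7.36/kg.
6047.23.38 has an FTA preferential rate, but origin Karon is not Hesador; base rate stands.
Duty = 2,638 × £7.36 = £19,415.68.
Line 2 (7810.75.68, Junmark, 3,224 kg, £455,776.88):
Base rate for 7810.75.68 is 27.5%.
Additional duty on 7810.75.68 from Junmark: +29.8%. Applied ad valorem rate: 27.5% + 29.8% = 57.3%.
Duty = £455,776.88 × 57.3% = £261,160.15.
Line 3 (5575.95.16, Galland, 177 liters, £15,829.11):
Base rate for 5575.95.16 is 14%.
5575.95.16 has an FTA preferential rate, but origin Galland is not Hesador; base rate stands.
Duty = £15,829.11 × 14% = £2,216.08.
Line 4 (3263.34.52, Junmark, 3,181 kg, £76,534.86):
Base rate for 3263.34.52 is 4% + £3.38/kg.
Duty = £76,534.86 × 4% + 3,181 × £3.38 = £13,813.17.
Total = £19,415.68 + £261,160.15 + £2,216.08 + £13,813.17 = £296,605.08.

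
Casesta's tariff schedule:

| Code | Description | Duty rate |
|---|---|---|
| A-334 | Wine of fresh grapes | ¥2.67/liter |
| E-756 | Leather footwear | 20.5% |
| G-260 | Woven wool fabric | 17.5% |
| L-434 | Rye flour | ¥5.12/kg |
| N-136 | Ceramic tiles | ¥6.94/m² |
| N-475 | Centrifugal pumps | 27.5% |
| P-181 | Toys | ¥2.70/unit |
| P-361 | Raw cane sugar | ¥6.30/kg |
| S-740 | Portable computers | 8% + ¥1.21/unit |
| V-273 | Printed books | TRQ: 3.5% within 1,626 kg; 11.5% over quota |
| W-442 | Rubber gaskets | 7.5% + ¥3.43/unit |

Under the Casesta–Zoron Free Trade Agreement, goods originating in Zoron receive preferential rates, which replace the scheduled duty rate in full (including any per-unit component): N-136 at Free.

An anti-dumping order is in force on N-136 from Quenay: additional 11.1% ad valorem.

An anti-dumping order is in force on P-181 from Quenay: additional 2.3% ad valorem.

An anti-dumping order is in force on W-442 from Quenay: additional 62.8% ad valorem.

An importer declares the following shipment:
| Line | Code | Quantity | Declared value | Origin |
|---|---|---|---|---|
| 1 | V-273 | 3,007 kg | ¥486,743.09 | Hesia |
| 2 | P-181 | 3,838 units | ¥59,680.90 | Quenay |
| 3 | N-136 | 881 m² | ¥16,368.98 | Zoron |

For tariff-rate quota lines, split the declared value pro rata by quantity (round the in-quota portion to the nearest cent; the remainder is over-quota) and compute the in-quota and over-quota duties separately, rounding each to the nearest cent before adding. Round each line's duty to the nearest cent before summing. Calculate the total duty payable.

¥46,654.66

Line 1 (V-273, Hesia, 3,007 kg, ¥486,743.09):
Code V-273 is under a tariff-rate quota (threshold 1,626 kg). In-quota: 1,626 kg at 3.5%; over-quota: 1,381 kg at 11.5%.
Pro-rata value split: in-quota = ¥486,743.09 × 1,626/3,007 = ¥263,200.62; over-quota = ¥486,743.09 − ¥263,200.62 = ¥223,542.47.
In-quota duty = ¥263,200.62 × 3.5% = ¥9,212.02. Over-quota duty = ¥223,542.47 × 11.5% = ¥25,707.38.
Line duty = ¥9,212.02 + ¥25,707.38 = ¥34,919.40.
Line 2 (P-181, Quenay, 3,838 units, ¥59,680.90):
Base rate for P-181 is ¥2.70/unit.
Additional duty on P-181 from Quenay: +2.3% ad valorem. Applied ad valorem rate = 2.3%.
Duty = ¥59,680.90 × 2.3% + 3,838 × ¥2.70 = ¥11,735.26.
Line 3 (N-136, Zoron, 881 m², ¥16,368.98):
Base rate for N-136 is ¥6.94/m².
Origin Zoron qualifies under the Casesta–Zoron agreement and N-136 is covered: preferential rate Free applies instead.
The additional-duty order on N-136 targets Quenay, not Zoron; it does not apply.
Duty = ¥16,368.98 × 0% = ¥0.00.
Total = ¥34,919.40 + ¥11,735.26 + ¥0.00 = ¥46,654.66.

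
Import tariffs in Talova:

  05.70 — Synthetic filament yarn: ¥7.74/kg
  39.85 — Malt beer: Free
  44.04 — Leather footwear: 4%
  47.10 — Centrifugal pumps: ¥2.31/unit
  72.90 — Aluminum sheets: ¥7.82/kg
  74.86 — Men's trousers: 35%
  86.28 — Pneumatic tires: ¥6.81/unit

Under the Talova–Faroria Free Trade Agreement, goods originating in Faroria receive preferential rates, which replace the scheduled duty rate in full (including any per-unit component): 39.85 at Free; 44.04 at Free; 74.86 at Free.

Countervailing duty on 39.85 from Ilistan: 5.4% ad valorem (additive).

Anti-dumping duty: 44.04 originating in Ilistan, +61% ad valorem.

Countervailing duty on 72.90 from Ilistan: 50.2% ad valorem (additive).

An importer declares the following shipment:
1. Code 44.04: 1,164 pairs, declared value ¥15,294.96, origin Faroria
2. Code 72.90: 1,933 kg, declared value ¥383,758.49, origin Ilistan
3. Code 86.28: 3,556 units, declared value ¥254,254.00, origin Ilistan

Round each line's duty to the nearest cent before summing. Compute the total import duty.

¥231,979.18

Line 1 (44.04, Faroria, 1,164 pairs, ¥15,294.96):
Base rate for 44.04 is 4%.
Origin Faroria qualifies under the Talova–Faroria agreement and 44.04 is covered: preferential rate Free applies instead.
The additional-duty order on 44.04 targets Ilistan, not Faroria; it does not apply.
Duty = ¥15,294.96 × 0% = ¥0.00.
Line 2 (72.90, Ilistan, 1,933 kg, ¥383,758.49):
Base rate for 72.90 is ¥7.82/kg.
Additional duty on 72.90 from Ilistan: +50.2% ad valorem. Applied ad valorem rate = 50.2%.
Duty = ¥383,758.49 × 50.2% + 1,933 × ¥7.82 = ¥207,762.82.
Line 3 (86.28, Ilistan, 3,556 units, ¥254,254.00):
Base rate for 86.28 is ¥6.81/unit.
Duty = 3,556 × ¥6.81 = ¥24,216.36.
Total = ¥0.00 + ¥207,762.82 + ¥24,216.36 = ¥231,979.18.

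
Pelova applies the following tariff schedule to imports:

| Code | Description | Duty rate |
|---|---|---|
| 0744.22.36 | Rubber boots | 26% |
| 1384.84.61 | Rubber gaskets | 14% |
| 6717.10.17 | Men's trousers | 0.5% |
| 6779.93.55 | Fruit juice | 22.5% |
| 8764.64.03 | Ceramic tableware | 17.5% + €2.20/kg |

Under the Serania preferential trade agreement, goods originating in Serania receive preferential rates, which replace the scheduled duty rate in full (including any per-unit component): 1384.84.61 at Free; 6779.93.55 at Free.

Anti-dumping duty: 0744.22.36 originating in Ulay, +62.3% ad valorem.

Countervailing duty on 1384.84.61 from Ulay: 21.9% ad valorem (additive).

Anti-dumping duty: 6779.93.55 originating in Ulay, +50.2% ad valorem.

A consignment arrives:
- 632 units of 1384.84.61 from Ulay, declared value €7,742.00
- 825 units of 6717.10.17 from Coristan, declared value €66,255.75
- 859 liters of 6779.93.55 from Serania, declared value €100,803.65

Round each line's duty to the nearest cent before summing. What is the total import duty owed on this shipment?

€3,110.66

Line 1 (1384.84.61, Ulay, 632 units, €7,742.00):
Base rate for 1384.84.61 is 14%.
1384.84.61 has an FTA preferential rate, but origin Ulay is not Serania; base rate stands.
Additional duty on 1384.84.61 from Ulay: +21.9%. Applied ad valorem rate: 14% + 21.9% = 35.9%.
Duty = €7,742.00 × 35.9% = €2,779.38.
Line 2 (6717.10.17, Coristan, 825 units, €66,255.75):
Base rate for 6717.10.17 is 0.5%.
Duty = €66,255.75 × 0.5% = €331.28.
Line 3 (6779.93.55, Serania, 859 liters, €100,803.65):
Base rate for 6779.93.55 is 22.5%.
Origin Serania qualifies under the Pelova–Serania agreement and 6779.93.55 is covered: preferential rate Free applies instead.
The additional-duty order on 6779.93.55 targets Ulay, not Serania; it does not apply.
Duty = €100,803.65 × 0% = €0.00.
Total = €2,779.38 + €331.28 + €0.00 = €3,110.66.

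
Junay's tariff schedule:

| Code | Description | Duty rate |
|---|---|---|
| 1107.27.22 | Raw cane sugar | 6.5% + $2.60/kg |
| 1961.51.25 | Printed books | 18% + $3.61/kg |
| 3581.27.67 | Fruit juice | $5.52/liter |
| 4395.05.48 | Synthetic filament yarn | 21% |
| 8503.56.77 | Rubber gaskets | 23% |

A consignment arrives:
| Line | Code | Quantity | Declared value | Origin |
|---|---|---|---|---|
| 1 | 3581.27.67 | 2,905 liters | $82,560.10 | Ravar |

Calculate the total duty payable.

Line 1 (3581.27.67, Ravar, 2,905 liters, $82,560.10):
Base rate for 3581.27.67 is $5.52/liter.
Duty = 2,905 × $5.52 = $16,035.60.

$16,035.60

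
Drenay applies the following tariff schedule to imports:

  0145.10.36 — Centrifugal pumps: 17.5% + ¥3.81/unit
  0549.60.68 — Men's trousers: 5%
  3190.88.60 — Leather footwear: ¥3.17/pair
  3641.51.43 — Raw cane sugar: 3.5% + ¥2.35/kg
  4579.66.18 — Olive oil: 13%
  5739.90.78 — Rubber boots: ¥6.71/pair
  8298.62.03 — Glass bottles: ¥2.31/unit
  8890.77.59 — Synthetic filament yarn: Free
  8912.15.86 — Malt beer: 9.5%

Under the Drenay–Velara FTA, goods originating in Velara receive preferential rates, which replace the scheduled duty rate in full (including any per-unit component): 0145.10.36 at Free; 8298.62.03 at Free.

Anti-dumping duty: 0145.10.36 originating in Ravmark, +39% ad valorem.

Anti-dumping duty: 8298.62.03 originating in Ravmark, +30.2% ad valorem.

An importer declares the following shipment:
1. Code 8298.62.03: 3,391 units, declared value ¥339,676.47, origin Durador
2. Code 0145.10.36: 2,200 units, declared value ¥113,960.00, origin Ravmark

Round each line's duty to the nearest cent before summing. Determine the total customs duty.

¥80,602.61

Line 1 (8298.62.03, Durador, 3,391 units, ¥339,676.47):
Base rate for 8298.62.03 is ¥2.31/unit.
8298.62.03 has an FTA preferential rate, but origin Durador is not Velara; base rate stands.
The additional-duty order on 8298.62.03 targets Ravmark, not Durador; it does not apply.
Duty = 3,391 × ¥2.31 = ¥7,833.21.
Line 2 (0145.10.36, Ravmark, 2,200 units, ¥113,960.00):
Base rate for 0145.10.36 is 17.5% + ¥3.81/unit.
0145.10.36 has an FTA preferential rate, but origin Ravmark is not Velara; base rate stands.
Additional duty on 0145.10.36 from Ravmark: +39%. Applied ad valorem rate: 17.5% + 39% = 56.5%.
Duty = ¥113,960.00 × 56.5% + 2,200 × ¥3.81 = ¥72,769.40.
Total = ¥7,833.21 + ¥72,769.40 = ¥80,602.61.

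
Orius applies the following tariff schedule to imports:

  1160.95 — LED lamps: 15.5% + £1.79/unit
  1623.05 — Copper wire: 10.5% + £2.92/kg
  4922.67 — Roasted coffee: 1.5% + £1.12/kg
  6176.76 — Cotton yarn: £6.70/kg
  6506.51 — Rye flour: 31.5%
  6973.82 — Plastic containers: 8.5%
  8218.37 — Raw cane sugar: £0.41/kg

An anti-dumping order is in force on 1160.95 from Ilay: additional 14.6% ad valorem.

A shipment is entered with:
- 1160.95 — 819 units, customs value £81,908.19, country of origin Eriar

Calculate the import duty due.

£14,161.78

Line 1 (1160.95, Eriar, 819 units, £81,908.19):
Base rate for 1160.95 is 15.5% + £1.79/unit.
The additional-duty order on 1160.95 targets Ilay, not Eriar; it does not apply.
Duty = £81,908.19 × 15.5% + 819 × £1.79 = £14,161.78.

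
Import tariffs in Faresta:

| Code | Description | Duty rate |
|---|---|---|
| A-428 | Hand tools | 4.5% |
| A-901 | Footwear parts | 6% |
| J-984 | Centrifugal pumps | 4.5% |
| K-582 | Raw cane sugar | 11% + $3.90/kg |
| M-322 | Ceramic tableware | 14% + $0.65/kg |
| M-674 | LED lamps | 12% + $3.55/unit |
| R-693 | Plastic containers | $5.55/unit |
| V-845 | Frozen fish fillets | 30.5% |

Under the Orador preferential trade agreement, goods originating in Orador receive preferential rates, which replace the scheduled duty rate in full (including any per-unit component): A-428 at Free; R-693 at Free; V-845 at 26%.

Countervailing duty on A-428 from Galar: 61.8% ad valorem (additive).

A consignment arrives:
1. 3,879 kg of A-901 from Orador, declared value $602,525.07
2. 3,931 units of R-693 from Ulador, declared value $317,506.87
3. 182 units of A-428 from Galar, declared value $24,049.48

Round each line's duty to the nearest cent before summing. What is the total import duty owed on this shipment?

Line 1 (A-901, Orador, 3,879 kg, $602,525.07):
Base rate for A-901 is 6%.
Origin Orador is the FTA partner but A-901 is not on the preference list; base rate stands.
Duty = $602,525.07 × 6% = $36,151.50.
Line 2 (R-693, Ulador, 3,931 units, $317,506.87):
Base rate for R-693 is $5.55/unit.
R-693 has an FTA preferential rate, but origin Ulador is not Orador; base rate stands.
Duty = 3,931 × $5.55 = $21,817.05.
Line 3 (A-428, Galar, 182 units, $24,049.48):
Base rate for A-428 is 4.5%.
A-428 has an FTA preferential rate, but origin Galar is not Orador; base rate stands.
Additional duty on A-428 from Galar: +61.8%. Applied ad valorem rate: 4.5% + 61.8% = 66.3%.
Duty = $24,049.48 × 66.3% = $15,944.81.
Total = $36,151.50 + $21,817.05 + $15,944.81 = $73,913.36.

$73,913.36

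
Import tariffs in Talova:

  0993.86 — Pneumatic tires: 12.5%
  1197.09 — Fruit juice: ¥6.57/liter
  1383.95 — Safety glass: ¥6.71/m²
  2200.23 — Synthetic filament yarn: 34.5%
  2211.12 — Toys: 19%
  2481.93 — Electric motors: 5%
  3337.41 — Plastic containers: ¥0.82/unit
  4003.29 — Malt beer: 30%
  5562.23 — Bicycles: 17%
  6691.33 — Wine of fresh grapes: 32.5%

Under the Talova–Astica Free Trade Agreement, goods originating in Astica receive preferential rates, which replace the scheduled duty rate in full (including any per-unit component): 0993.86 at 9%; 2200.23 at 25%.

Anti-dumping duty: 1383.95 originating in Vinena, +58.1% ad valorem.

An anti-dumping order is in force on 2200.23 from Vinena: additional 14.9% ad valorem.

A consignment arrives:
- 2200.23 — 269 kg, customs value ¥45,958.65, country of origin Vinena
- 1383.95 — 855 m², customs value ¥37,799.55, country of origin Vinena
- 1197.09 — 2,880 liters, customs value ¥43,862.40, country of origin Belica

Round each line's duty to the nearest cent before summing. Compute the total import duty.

Line 1 (2200.23, Vinena, 269 kg, ¥45,958.65):
Base rate for 2200.23 is 34.5%.
2200.23 has an FTA preferential rate, but origin Vinena is not Astica; base rate stands.
Additional duty on 2200.23 from Vinena: +14.9%. Applied ad valorem rate: 34.5% + 14.9% = 49.4%.
Duty = ¥45,958.65 × 49.4% = ¥22,703.57.
Line 2 (1383.95, Vinena, 855 m², ¥37,799.55):
Base rate for 1383.95 is ¥6.71/m².
Additional duty on 1383.95 from Vinena: +58.1% ad valorem. Applied ad valorem rate = 58.1%.
Duty = ¥37,799.55 × 58.1% + 855 × ¥6.71 = ¥27,698.59.
Line 3 (1197.09, Belica, 2,880 liters, ¥43,862.40):
Base rate for 1197.09 is ¥6.57/liter.
Duty = 2,880 × ¥6.57 = ¥18,921.60.
Total = ¥22,703.57 + ¥27,698.59 + ¥18,921.60 = ¥69,323.76.

¥69,323.76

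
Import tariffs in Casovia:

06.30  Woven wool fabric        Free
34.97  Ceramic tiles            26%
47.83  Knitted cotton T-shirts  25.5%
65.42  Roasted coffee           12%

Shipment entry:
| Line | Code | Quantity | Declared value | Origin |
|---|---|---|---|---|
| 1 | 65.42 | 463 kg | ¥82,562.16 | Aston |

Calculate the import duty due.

¥9,907.46

Line 1 (65.42, Aston, 463 kg, ¥82,562.16):
Base rate for 65.42 is 12%.
Duty = ¥82,562.16 × 12% = ¥9,907.46.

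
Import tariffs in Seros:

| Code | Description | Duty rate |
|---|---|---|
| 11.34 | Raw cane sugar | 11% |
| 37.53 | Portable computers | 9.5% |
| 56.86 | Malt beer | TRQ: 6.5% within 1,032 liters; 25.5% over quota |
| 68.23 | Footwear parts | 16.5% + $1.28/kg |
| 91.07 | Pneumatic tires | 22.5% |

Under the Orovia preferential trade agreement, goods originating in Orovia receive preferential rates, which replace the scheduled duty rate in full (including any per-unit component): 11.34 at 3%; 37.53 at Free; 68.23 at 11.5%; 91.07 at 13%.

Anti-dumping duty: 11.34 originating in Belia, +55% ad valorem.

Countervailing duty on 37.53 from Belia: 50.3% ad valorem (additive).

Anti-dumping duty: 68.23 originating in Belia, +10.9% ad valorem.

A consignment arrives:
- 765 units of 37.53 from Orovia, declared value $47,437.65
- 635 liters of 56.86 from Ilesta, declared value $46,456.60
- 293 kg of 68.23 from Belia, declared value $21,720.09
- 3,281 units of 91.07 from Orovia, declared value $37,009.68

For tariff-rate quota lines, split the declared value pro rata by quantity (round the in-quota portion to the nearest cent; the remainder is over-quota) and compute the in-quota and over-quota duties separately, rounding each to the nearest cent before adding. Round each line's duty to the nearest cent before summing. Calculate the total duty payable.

$14,157.28

Line 1 (37.53, Orovia, 765 units, $47,437.65):
Base rate for 37.53 is 9.5%.
Origin Orovia qualifies under the Seros–Orovia agreement and 37.53 is covered: preferential rate Free applies instead.
The additional-duty order on 37.53 targets Belia, not Orovia; it does not apply.
Duty = $47,437.65 × 0% = $0.00.
Line 2 (56.86, Ilesta, 635 liters, $46,456.60):
Code 56.86 is under a tariff-rate quota (threshold 1,032 liters). Quantity 635 liters is within the quota, so the in-quota rate 6.5% applies to the full value.
Duty = $46,456.60 × 6.5% = $3,019.68.
Line 3 (68.23, Belia, 293 kg, $21,720.09):
Base rate for 68.23 is 16.5% + $1.28/kg.
68.23 has an FTA preferential rate, but origin Belia is not Orovia; base rate stands.
Additional duty on 68.23 from Belia: +10.9%. Applied ad valorem rate: 16.5% + 10.9% = 27.4%.
Duty = $21,720.09 × 27.4% + 293 × $1.28 = $6,326.34.
Line 4 (91.07, Orovia, 3,281 units, $37,009.68):
Base rate for 91.07 is 22.5%.
Origin Orovia qualifies under the Seros–Orovia agreement and 91.07 is covered: preferential rate 13% applies instead.
Duty = $37,009.68 × 13% = $4,811.26.
Total = $0.00 + $3,019.68 + $6,326.34 + $4,811.26 = $14,157.28.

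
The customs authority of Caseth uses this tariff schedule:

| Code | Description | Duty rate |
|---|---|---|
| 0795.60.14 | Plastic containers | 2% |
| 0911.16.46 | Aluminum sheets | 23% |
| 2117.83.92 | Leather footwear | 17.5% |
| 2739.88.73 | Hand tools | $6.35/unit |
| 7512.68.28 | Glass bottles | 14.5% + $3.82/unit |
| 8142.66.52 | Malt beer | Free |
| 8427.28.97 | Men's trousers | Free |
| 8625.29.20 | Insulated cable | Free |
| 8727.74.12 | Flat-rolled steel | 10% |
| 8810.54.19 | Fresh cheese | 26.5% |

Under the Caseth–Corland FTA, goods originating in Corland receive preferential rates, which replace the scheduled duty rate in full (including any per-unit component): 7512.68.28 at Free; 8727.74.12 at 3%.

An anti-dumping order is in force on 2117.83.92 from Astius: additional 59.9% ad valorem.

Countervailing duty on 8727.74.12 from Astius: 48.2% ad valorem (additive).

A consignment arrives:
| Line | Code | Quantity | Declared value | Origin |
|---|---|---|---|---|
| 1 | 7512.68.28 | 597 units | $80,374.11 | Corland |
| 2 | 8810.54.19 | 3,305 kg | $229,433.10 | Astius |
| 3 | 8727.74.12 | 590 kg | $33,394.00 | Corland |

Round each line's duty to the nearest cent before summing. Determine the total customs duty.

Line 1 (7512.68.28, Corland, 597 units, $80,374.11):
Base rate for 7512.68.28 is 14.5% + $3.82/unit.
Origin Corland qualifies under the Caseth–Corland agreement and 7512.68.28 is covered: preferential rate Free applies instead.
Duty = $80,374.11 × 0% = $0.00.
Line 2 (8810.54.19, Astius, 3,305 kg, $229,433.10):
Base rate for 8810.54.19 is 26.5%.
Duty = $229,433.10 × 26.5% = $60,799.77.
Line 3 (8727.74.12, Corland, 590 kg, $33,394.00):
Base rate for 8727.74.12 is 10%.
Origin Corland qualifies under the Caseth–Corland agreement and 8727.74.12 is covered: preferential rate 3% applies instead.
The additional-duty order on 8727.74.12 targets Astius, not Corland; it does not apply.
Duty = $33,394.00 × 3% = $1,001.82.
Total = $0.00 + $60,799.77 + $1,001.82 = $61,801.59.

$61,801.59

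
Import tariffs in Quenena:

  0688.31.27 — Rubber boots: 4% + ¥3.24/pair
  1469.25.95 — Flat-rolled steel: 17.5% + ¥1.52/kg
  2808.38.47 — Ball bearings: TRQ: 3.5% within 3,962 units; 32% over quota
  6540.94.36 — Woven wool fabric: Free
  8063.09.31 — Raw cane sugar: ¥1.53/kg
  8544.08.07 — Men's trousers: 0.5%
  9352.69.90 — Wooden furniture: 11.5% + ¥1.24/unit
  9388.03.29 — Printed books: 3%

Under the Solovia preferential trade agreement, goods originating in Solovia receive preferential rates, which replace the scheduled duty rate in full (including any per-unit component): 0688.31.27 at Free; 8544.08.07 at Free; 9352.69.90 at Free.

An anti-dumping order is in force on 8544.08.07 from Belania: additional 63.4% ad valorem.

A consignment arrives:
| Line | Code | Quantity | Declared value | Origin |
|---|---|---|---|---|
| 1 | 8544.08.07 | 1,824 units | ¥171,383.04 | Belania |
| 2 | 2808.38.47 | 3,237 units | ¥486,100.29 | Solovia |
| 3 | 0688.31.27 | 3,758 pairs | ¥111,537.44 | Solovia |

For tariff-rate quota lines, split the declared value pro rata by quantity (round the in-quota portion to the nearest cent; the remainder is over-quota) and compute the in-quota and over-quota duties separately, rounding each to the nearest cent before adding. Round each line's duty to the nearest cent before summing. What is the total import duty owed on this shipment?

¥126,527.27

Line 1 (8544.08.07, Belania, 1,824 units, ¥171,383.04):
Base rate for 8544.08.07 is 0.5%.
8544.08.07 has an FTA preferential rate, but origin Belania is not Solovia; base rate stands.
Additional duty on 8544.08.07 from Belania: +63.4%. Applied ad valorem rate: 0.5% + 63.4% = 63.9%.
Duty = ¥171,383.04 × 63.9% = ¥109,513.76.
Line 2 (2808.38.47, Solovia, 3,237 units, ¥486,100.29):
Code 2808.38.47 is under a tariff-rate quota (threshold 3,962 units). Quantity 3,237 units is within the quota, so the in-quota rate 3.5% applies to the full value.
Duty = ¥486,100.29 × 3.5% = ¥17,013.51.
Line 3 (0688.31.27, Solovia, 3,758 pairs, ¥111,537.44):
Base rate for 0688.31.27 is 4% + ¥3.24/pair.
Origin Solovia qualifies under the Quenena–Solovia agreement and 0688.31.27 is covered: preferential rate Free applies instead.
Duty = ¥111,537.44 × 0% = ¥0.00.
Total = ¥109,513.76 + ¥17,013.51 + ¥0.00 = ¥126,527.27.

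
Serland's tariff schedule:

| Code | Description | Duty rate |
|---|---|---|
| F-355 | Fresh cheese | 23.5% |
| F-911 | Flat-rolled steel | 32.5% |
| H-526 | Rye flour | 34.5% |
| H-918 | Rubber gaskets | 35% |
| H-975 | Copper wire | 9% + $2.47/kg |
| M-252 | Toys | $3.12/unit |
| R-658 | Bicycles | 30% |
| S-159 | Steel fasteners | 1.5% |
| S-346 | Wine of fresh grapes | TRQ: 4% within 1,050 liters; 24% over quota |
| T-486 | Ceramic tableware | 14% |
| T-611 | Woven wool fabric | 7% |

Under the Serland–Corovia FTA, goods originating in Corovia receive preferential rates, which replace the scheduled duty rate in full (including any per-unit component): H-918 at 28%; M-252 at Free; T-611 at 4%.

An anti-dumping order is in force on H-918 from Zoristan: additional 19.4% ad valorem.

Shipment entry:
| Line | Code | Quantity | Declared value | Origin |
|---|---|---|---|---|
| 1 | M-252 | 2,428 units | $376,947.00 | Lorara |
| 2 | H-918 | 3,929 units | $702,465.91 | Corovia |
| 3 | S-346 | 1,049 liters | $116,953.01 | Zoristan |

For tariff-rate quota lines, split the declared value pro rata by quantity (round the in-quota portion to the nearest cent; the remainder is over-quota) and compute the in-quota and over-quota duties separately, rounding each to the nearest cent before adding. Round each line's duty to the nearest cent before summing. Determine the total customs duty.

$208,943.93

Line 1 (M-252, Lorara, 2,428 units, $376,947.00):
Base rate for M-252 is $3.12/unit.
M-252 has an FTA preferential rate, but origin Lorara is not Corovia; base rate stands.
Duty = 2,428 × $3.12 = $7,575.36.
Line 2 (H-918, Corovia, 3,929 units, $702,465.91):
Base rate for H-918 is 35%.
Origin Corovia qualifies under the Serland–Corovia agreement and H-918 is covered: preferential rate 28% applies instead.
The additional-duty order on H-918 targets Zoristan, not Corovia; it does not apply.
Duty = $702,465.91 × 28% = $196,690.45.
Line 3 (S-346, Zoristan, 1,049 liters, $116,953.01):
Code S-346 is under a tariff-rate quota (threshold 1,050 liters). Quantity 1,049 liters is within the quota, so the in-quota rate 4% applies to the full value.
Duty = $116,953.01 × 4% = $4,678.12.
Total = $7,575.36 + $196,690.45 + $4,678.12 = $208,943.93.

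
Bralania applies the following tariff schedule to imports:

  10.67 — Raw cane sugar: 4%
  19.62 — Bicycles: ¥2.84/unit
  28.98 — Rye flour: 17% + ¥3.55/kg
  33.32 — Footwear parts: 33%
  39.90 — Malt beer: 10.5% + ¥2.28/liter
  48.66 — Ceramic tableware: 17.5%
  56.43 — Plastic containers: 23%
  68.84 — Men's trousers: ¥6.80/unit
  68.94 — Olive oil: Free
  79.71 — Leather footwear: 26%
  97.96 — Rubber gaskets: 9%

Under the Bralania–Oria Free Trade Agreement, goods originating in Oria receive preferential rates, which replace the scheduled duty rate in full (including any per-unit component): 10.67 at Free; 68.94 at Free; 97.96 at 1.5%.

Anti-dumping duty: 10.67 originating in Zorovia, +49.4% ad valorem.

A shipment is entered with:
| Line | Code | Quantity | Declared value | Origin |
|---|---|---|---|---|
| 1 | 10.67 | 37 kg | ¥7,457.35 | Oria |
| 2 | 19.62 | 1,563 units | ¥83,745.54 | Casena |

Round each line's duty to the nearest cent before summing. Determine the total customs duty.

¥4,438.92

Line 1 (10.67, Oria, 37 kg, ¥7,457.35):
Base rate for 10.67 is 4%.
Origin Oria qualifies under the Bralania–Oria agreement and 10.67 is covered: preferential rate Free applies instead.
The additional-duty order on 10.67 targets Zorovia, not Oria; it does not apply.
Duty = ¥7,457.35 × 0% = ¥0.00.
Line 2 (19.62, Casena, 1,563 units, ¥83,745.54):
Base rate for 19.62 is ¥2.84/unit.
Duty = 1,563 × ¥2.84 = ¥4,438.92.
Total = ¥0.00 + ¥4,438.92 = ¥4,438.92.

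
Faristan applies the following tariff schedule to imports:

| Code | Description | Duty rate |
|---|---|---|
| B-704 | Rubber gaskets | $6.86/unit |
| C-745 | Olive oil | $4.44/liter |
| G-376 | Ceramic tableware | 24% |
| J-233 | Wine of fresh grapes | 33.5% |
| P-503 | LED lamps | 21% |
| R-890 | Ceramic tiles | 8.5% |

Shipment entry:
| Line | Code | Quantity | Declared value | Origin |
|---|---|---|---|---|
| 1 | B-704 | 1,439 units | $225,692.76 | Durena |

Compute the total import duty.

Line 1 (B-704, Durena, 1,439 units, $225,692.76):
Base rate for B-704 is $6.86/unit.
Duty = 1,439 × $6.86 = $9,871.54.

$9,871.54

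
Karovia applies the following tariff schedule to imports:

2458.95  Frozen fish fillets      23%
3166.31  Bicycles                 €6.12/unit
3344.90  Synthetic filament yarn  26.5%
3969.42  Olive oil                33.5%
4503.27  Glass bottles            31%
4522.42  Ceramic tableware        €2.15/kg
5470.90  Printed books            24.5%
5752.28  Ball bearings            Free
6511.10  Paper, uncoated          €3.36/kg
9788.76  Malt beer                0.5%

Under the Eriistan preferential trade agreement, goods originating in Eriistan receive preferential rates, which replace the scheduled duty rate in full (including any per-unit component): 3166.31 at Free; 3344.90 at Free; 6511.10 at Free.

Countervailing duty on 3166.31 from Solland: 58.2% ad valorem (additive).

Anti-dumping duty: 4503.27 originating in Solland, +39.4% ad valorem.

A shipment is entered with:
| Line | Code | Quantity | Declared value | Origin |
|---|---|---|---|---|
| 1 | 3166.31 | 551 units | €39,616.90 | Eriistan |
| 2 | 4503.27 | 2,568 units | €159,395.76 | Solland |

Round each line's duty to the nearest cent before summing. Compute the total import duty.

Line 1 (3166.31, Eriistan, 551 units, €39,616.90):
Base rate for 3166.31 is €6.12/unit.
Origin Eriistan qualifies under the Karovia–Eriistan agreement and 3166.31 is covered: preferential rate Free applies instead.
The additional-duty order on 3166.31 targets Solland, not Eriistan; it does not apply.
Duty = €39,616.90 × 0% = €0.00.
Line 2 (4503.27, Solland, 2,568 units, €159,395.76):
Base rate for 4503.27 is 31%.
Additional duty on 4503.27 from Solland: +39.4%. Applied ad valorem rate: 31% + 39.4% = 70.4%.
Duty = €159,395.76 × 70.4% = €112,214.62.
Total = €0.00 + €112,214.62 = €112,214.62.

€112,214.62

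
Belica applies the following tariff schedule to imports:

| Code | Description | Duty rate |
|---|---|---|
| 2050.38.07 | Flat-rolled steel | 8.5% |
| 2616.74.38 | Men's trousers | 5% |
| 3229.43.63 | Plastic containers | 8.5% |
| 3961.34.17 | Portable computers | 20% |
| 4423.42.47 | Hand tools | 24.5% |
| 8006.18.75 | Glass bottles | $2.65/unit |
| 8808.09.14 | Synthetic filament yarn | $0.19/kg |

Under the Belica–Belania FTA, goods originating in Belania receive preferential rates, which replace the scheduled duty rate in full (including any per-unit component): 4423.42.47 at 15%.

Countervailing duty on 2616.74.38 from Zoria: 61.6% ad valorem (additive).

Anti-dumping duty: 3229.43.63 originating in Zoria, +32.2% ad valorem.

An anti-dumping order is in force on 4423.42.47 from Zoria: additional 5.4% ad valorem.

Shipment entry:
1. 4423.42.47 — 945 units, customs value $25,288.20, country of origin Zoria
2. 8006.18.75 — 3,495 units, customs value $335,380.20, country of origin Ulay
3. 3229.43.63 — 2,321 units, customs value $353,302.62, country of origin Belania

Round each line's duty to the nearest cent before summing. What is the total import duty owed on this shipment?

$46,853.64

Line 1 (4423.42.47, Zoria, 945 units, $25,288.20):
Base rate for 4423.42.47 is 24.5%.
4423.42.47 has an FTA preferential rate, but origin Zoria is not Belania; base rate stands.
Additional duty on 4423.42.47 from Zoria: +5.4%. Applied ad valorem rate: 24.5% + 5.4% = 29.9%.
Duty = $25,288.20 × 29.9% = $7,561.17.
Line 2 (8006.18.75, Ulay, 3,495 units, $335,380.20):
Base rate for 8006.18.75 is $2.65/unit.
Duty = 3,495 × $2.65 = $9,261.75.
Line 3 (3229.43.63, Belania, 2,321 units, $353,302.62):
Base rate for 3229.43.63 is 8.5%.
Origin Belania is the FTA partner but 3229.43.63 is not on the preference list; base rate stands.
The additional-duty order on 3229.43.63 targets Zoria, not Belania; it does not apply.
Duty = $353,302.62 × 8.5% = $30,030.72.
Total = $7,561.17 + $9,261.75 + $30,030.72 = $46,853.64.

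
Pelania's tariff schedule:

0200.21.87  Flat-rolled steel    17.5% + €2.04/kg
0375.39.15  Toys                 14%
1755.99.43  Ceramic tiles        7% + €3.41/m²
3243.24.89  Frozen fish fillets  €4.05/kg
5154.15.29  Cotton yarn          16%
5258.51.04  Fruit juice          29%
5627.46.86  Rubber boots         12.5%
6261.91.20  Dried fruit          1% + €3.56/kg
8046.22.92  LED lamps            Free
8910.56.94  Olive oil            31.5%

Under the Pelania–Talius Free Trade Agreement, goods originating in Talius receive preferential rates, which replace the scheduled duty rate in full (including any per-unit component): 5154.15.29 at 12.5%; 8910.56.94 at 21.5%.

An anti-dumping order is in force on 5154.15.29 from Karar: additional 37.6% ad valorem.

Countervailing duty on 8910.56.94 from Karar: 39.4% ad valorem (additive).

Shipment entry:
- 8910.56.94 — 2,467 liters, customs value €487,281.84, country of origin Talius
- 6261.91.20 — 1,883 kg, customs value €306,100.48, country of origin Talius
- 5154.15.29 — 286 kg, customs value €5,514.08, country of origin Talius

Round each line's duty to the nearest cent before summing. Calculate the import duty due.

Line 1 (8910.56.94, Talius, 2,467 liters, €487,281.84):
Base rate for 8910.56.94 is 31.5%.
Origin Talius qualifies under the Pelania–Talius agreement and 8910.56.94 is covered: preferential rate 21.5% applies instead.
The additional-duty order on 8910.56.94 targets Karar, not Talius; it does not apply.
Duty = €487,281.84 × 21.5% = €104,765.60.
Line 2 (6261.91.20, Talius, 1,883 kg, €306,100.48):
Base rate for 6261.91.20 is 1% + €3.56/kg.
Origin Talius is the FTA partner but 6261.91.20 is not on the preference list; base rate stands.
Duty = €306,100.48 × 1% + 1,883 × €3.56 = €9,764.48.
Line 3 (5154.15.29, Talius, 286 kg, €5,514.08):
Base rate for 5154.15.29 is 16%.
Origin Talius qualifies under the Pelania–Talius agreement and 5154.15.29 is covered: preferential rate 12.5% applies instead.
The additional-duty order on 5154.15.29 targets Karar, not Talius; it does not apply.
Duty = €5,514.08 × 12.5% = €689.26.
Total = €104,765.60 + €9,764.48 + €689.26 = €115,219.34.

€115,219.34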